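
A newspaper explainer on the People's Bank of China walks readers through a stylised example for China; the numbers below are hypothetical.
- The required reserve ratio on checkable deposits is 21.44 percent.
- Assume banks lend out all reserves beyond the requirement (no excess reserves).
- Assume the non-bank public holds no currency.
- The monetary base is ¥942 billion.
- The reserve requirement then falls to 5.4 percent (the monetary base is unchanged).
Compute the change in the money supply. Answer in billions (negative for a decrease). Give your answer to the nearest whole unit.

Initially m₁ = 1 / (0.2144) ≈ 4.6642, so M₁ = 4.6642 × 942 = 4393.6764 billion.
After the change m₂ = 1 / (0.054) ≈ 18.5185, so M₂ = 18.5185 × 942 = 17444.427 billion.
ΔM = M₂ − M₁ = 17444.427 − 4393.6764 = 13050.7506 billion.

¥13051 billion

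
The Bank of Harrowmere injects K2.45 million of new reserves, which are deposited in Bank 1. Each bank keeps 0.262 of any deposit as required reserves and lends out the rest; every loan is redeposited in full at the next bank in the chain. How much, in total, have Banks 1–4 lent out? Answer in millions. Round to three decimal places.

K4.854 million

Bank i lends (1 − rr)^i of the original deposit: Bank 1 lends 2.45·0.7380 = 1.8081, Bank 2 lends 2.45·0.7380² ≈ 1.3344, and so on.
Summing a geometric series: total = 2.45·[0.7380·(1 − 0.7380^4) / (1 − 0.7380)] ≈ 4.8540 million.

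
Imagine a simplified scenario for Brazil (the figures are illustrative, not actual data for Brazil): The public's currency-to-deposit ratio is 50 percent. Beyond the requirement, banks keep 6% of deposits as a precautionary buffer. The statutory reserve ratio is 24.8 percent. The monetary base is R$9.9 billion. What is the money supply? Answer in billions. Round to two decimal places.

The money multiplier is m = (1 + c) / (rr + e + c) = (1 + 0.5) / (0.248 + 0.06 + 0.5) ≈ 1.8564.
So M = m × MB = 1.8564 × 9.9 ≈ 18.3784 billion.

R$18.38 billion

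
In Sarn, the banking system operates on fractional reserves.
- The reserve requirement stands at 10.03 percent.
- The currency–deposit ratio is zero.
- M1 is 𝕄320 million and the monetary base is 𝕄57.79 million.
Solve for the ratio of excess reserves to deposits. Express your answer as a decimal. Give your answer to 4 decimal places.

0.0803

Using m = M/MB = 320/57.79 ≈ 5.537290. Since m = (1 + c)/(c + rr + e), the denominator satisfies c + rr + e = (1 + c)/m = (1 + 0) / 5.537290 ≈ 0.180594.
With c = 0 and rr = 0.1003, the ratio of excess reserves to deposits is 0.180594 − 0 − 0.1003 = 0.080294.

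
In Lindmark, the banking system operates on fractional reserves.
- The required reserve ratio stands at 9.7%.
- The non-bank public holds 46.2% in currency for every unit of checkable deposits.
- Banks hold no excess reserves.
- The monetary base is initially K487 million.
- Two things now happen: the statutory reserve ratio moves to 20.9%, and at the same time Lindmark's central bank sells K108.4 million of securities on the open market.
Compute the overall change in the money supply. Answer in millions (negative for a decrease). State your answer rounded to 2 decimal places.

Before: m₁ = (1 + 0.462) / (0.097 + 0.462) ≈ 2.615385, MB₁ = 487, so M₁ = 2.615385 × 487 ≈ 1273.6925 million.
After: m₂ = (1 + 0.462) / (0.209 + 0.462) ≈ 2.178838, MB₂ = 487 − 108.4 = 378.6, so M₂ = 2.178838 × 378.6 ≈ 824.9081 million.
ΔM = M₂ − M₁ = 824.9081 − 1273.6925 = -448.7844 million.

-448.78 million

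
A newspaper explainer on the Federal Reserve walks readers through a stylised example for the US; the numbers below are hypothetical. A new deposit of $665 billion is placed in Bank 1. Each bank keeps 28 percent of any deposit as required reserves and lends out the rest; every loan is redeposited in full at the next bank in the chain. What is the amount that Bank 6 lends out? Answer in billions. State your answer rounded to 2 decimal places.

Each bank lends a fraction (1 − rr) = 0.7200 of the deposit it receives, so Bank 6 receives 665·0.7200^5 and lends 665·0.7200^6 ≈ 92.6439 billion.

$92.64 billion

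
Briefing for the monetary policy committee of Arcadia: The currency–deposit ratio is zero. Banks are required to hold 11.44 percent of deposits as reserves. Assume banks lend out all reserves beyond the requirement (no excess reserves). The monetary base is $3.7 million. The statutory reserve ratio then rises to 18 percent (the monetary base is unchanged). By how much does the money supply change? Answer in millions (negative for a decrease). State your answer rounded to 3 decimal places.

-11.787 million

Initially m₁ = 1 / (0.1144) ≈ 8.74126, so M₁ = 8.74126 × 3.7 ≈ 32.3427 million.
After the change m₂ = 1 / (0.18) ≈ 5.55556, so M₂ = 5.55556 × 3.7 ≈ 20.5556 million.
ΔM = M₂ − M₁ = 20.5556 − 32.3427 = -11.7871 million.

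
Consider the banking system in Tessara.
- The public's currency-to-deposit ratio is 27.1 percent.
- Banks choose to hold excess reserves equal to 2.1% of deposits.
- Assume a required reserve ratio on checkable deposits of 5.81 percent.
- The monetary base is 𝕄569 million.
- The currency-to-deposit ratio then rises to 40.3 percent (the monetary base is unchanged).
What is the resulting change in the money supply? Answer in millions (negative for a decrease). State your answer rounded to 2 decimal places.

-409.80 million

Initially m₁ = (1 + 0.271) / (0.0581 + 0.021 + 0.271) ≈ 3.630391, so M₁ = 3.630391 × 569 ≈ 2065.6925 million.
After the change m₂ = (1 + 0.403) / (0.0581 + 0.021 + 0.403) ≈ 2.910185, so M₂ = 2.910185 × 569 ≈ 1655.8953 million.
ΔM = M₂ − M₁ = 1655.8953 − 2065.6925 = -409.7972 million.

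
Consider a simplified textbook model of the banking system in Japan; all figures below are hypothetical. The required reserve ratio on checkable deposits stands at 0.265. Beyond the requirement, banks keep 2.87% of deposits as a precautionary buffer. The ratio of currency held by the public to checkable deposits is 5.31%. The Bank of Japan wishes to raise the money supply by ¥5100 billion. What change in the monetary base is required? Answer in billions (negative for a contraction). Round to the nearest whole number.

¥1679 billion

The money multiplier is m = (1 + c) / (rr + e + c) = (1 + 0.0531) / (0.265 + 0.0287 + 0.0531) ≈ 3.03662.
ΔMB = ΔM / m = (+5100) / 3.03662 ≈ 1679.4989 billion.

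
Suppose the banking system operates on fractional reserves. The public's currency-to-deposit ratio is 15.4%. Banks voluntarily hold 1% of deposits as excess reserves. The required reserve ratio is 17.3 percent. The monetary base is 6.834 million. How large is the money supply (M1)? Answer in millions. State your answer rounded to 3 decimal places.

The money multiplier is m = (1 + c) / (rr + e + c) = (1 + 0.154) / (0.173 + 0.01 + 0.154) ≈ 3.42433.
So M = m × MB = 3.42433 × 6.834 ≈ 23.4019 million.

23.402 million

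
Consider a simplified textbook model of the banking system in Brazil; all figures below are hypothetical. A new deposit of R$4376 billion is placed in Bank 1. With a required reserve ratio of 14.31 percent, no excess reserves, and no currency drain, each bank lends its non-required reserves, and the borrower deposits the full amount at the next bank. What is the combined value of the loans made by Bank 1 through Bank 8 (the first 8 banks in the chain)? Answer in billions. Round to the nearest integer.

R$18587 billion

Bank i lends (1 − rr)^i of the original deposit: Bank 1 lends 4376·0.8569 = 3749.7944, Bank 2 lends 4376·0.8569² ≈ 3213.1988, and so on.
Summing a geometric series: total = 4376·[0.8569·(1 − 0.8569^8) / (1 − 0.8569)] ≈ 18586.5753 billion.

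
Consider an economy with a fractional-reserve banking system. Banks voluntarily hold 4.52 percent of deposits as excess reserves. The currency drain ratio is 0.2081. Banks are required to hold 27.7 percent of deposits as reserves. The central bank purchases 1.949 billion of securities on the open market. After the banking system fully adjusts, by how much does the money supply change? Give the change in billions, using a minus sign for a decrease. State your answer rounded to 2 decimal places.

The money multiplier is m = (1 + c) / (rr + e + c) = (1 + 0.2081) / (0.277 + 0.0452 + 0.2081) ≈ 2.2781.
The purchase adds 1.949 billion of base, so ΔM = m × ΔMB = 2.2781 × (+1.949) ≈ 4.44 billion.

4.44 billion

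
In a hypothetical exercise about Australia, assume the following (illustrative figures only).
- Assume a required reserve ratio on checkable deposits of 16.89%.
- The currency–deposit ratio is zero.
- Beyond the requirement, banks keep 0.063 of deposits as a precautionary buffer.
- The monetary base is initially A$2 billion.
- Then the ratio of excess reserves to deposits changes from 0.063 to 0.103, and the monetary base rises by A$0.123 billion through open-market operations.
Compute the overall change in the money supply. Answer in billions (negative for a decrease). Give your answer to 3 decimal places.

-0.816 billion

Before: m₁ = 1 / (0.1689 + 0.063) ≈ 4.31220, MB₁ = 2, so M₁ = 4.31220 × 2 = 8.6244 billion.
After: m₂ = 1 / (0.1689 + 0.103) ≈ 3.67782, MB₂ = 2 + 0.123 = 2.123, so M₂ = 3.67782 × 2.123 ≈ 7.808 billion.
ΔM = M₂ − M₁ = 7.808 − 8.6244 = -0.8164 billion.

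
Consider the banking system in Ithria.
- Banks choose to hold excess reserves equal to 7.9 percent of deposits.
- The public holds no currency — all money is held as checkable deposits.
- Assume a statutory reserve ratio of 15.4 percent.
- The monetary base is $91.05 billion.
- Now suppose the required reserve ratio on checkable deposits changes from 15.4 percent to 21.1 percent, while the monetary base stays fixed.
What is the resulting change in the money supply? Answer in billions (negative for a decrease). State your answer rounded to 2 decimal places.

Initially m₁ = 1 / (0.154 + 0.079) ≈ 4.29185, so M₁ = 4.29185 × 91.05 ≈ 390.7729 billion.
After the change m₂ = 1 / (0.211 + 0.079) ≈ 3.44828, so M₂ = 3.44828 × 91.05 ≈ 313.9659 billion.
ΔM = M₂ − M₁ = 313.9659 − 390.7729 = -76.807 billion.

-76.81 billion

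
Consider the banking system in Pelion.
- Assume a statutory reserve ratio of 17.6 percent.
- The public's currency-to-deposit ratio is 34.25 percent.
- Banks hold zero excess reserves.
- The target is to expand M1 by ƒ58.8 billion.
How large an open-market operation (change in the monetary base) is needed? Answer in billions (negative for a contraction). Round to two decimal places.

ƒ22.71 billion

The money multiplier is m = (1 + c) / (rr + c) = (1 + 0.3425) / (0.176 + 0.3425) ≈ 2.58920.
ΔMB = ΔM / m = (+58.8) / 2.58920 ≈ 22.7097 billion.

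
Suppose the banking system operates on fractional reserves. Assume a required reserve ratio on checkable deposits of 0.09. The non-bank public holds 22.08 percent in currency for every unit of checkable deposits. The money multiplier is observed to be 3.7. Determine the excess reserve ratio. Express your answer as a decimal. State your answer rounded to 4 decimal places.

0.0191

Using m = 3.7. Since m = (1 + c)/(c + rr + e), the denominator satisfies c + rr + e = (1 + c)/m = (1 + 0.2208) / 3.7 ≈ 0.329946.
With c = 0.2208 and rr = 0.09, the excess reserve ratio is 0.329946 − 0.2208 − 0.09 = 0.019146.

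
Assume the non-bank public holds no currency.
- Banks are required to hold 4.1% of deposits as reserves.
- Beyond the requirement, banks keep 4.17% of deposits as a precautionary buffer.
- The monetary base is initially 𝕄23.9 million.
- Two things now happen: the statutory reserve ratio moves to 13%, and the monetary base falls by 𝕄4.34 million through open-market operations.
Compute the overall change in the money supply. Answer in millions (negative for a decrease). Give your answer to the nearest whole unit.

-175 million

Before: m₁ = 1 / (0.041 + 0.0417) ≈ 12.0919, MB₁ = 23.9, so M₁ = 12.0919 × 23.9 ≈ 288.9964 million.
After: m₂ = 1 / (0.13 + 0.0417) ≈ 5.8241, MB₂ = 23.9 − 4.34 = 19.56, so M₂ = 5.8241 × 19.56 ≈ 113.9194 million.
ΔM = M₂ − M₁ = 113.9194 − 288.9964 = -175.077 million.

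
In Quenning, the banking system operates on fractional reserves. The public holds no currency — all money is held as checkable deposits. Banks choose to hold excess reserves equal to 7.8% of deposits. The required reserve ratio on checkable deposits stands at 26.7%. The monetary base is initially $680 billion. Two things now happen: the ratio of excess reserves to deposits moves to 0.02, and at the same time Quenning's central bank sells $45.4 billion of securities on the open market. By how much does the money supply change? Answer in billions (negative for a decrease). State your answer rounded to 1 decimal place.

Before: m₁ = 1 / (0.267 + 0.078) ≈ 2.89855, MB₁ = 680, so M₁ = 2.89855 × 680 = 1971.014 billion.
After: m₂ = 1 / (0.267 + 0.02) ≈ 3.48432, MB₂ = 680 − 45.4 = 634.6, so M₂ = 3.48432 × 634.6 ≈ 2211.1495 billion.
ΔM = M₂ − M₁ = 2211.1495 − 1971.014 = 240.1355 billion.

$240.1 billion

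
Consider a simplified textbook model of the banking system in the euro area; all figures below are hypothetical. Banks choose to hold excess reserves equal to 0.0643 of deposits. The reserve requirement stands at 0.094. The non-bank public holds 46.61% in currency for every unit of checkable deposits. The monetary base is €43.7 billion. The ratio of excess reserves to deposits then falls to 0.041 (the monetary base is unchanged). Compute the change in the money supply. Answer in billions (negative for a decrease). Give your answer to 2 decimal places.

€3.98 billion

Initially m₁ = (1 + 0.4661) / (0.094 + 0.0643 + 0.4661) ≈ 2.34801, so M₁ = 2.34801 × 43.7 ≈ 102.608 billion.
After the change m₂ = (1 + 0.4661) / (0.094 + 0.041 + 0.4661) ≈ 2.43903, so M₂ = 2.43903 × 43.7 ≈ 106.5856 billion.
ΔM = M₂ − M₁ = 106.5856 − 102.608 = 3.9776 billion.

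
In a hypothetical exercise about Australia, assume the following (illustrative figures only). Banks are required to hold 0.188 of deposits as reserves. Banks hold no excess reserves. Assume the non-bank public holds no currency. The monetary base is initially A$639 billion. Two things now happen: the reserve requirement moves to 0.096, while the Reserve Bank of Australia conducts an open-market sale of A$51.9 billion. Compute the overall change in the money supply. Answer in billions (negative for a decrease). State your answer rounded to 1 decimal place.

A$2716.7 billion

Before: m₁ = 1 / (0.188) ≈ 5.31915, MB₁ = 639, so M₁ = 5.31915 × 639 ≈ 3398.9368 billion.
After: m₂ = 1 / (0.096) ≈ 10.41667, MB₂ = 639 − 51.9 = 587.1, so M₂ = 10.41667 × 587.1 ≈ 6115.627 billion.
ΔM = M₂ − M₁ = 6115.627 − 3398.9368 = 2716.6902 billion.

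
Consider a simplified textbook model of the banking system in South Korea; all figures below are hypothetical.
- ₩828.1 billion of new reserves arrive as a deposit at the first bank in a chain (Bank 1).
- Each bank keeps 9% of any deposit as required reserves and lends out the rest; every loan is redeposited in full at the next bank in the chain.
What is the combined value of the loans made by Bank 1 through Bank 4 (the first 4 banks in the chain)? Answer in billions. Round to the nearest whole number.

Bank i lends (1 − rr)^i of the original deposit: Bank 1 lends 828.1·0.9100 = 753.5710, Bank 2 lends 828.1·0.9100² ≈ 685.7496, and so on.
Summing a geometric series: total = 828.1·[0.9100·(1 − 0.9100^4) / (1 − 0.9100)] ≈ 2631.2220 billion.

₩2631 billion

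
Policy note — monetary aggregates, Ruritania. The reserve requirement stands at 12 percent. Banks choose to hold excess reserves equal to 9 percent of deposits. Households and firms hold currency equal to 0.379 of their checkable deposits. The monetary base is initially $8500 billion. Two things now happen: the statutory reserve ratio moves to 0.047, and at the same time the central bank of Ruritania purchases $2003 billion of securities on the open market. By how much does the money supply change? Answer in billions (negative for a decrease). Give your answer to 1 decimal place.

Before: m₁ = (1 + 0.379) / (0.12 + 0.09 + 0.379) ≈ 2.3412564, MB₁ = 8500, so M₁ = 2.3412564 × 8500 = 19900.6794 billion.
After: m₂ = (1 + 0.379) / (0.047 + 0.09 + 0.379) ≈ 2.6724806, MB₂ = 8500 + 2003 = 10503, so M₂ = 2.6724806 × 10503 ≈ 28069.0637 billion.
ΔM = M₂ − M₁ = 28069.0637 − 19900.6794 = 8168.3843 billion.

$8168.4 billion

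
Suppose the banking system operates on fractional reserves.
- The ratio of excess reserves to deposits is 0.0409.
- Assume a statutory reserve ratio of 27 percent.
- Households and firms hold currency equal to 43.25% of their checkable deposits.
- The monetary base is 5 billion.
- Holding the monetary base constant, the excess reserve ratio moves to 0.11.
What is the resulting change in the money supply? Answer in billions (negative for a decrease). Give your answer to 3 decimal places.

-0.819 billion

Initially m₁ = (1 + 0.4325) / (0.27 + 0.0409 + 0.4325) ≈ 1.92696, so M₁ = 1.92696 × 5 = 9.6348 billion.
After the change m₂ = (1 + 0.4325) / (0.27 + 0.11 + 0.4325) ≈ 1.76308, so M₂ = 1.76308 × 5 = 8.8154 billion.
ΔM = M₂ − M₁ = 8.8154 − 9.6348 = -0.8194 billion.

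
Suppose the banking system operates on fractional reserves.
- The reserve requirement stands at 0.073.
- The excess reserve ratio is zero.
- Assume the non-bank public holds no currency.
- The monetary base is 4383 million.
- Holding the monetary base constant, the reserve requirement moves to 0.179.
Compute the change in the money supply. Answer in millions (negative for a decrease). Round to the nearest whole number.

-35555 million

Initially m₁ = 1 / (0.073) ≈ 13.69863, so M₁ = 13.69863 × 4383 ≈ 60041.0953 million.
After the change m₂ = 1 / (0.179) ≈ 5.58659, so M₂ = 5.58659 × 4383 ≈ 24486.024 million.
ΔM = M₂ − M₁ = 24486.024 − 60041.0953 = -35555.0713 million.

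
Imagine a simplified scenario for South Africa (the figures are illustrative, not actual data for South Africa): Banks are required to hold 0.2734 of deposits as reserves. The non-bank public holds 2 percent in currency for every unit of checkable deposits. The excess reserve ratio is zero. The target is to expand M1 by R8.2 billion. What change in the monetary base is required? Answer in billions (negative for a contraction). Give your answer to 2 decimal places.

The money multiplier is m = (1 + c) / (rr + c) = (1 + 0.02) / (0.2734 + 0.02) ≈ 3.4765.
ΔMB = ΔM / m = (+8.2) / 3.4765 ≈ 2.3587 billion.

R2.36 billion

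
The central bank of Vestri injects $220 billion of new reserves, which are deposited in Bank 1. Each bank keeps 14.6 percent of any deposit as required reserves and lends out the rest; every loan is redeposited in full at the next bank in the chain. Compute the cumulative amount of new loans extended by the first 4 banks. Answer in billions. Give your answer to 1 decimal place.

Bank i lends (1 − rr)^i of the original deposit: Bank 1 lends 220·0.8540 = 187.8800, Bank 2 lends 220·0.8540² ≈ 160.4495, and so on.
Summing a geometric series: total = 220·[0.8540·(1 − 0.8540^4) / (1 − 0.8540)] ≈ 602.3718 billion.

$602.4 billion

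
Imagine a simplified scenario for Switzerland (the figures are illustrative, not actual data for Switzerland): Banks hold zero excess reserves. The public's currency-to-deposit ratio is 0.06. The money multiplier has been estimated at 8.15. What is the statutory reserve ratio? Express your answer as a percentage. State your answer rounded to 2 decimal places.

Using m = 8.15. Since m = (1 + c)/(c + rr + e), the denominator satisfies c + rr + e = (1 + c)/m = (1 + 0.06) / 8.15 ≈ 0.130061.
With c = 0.06 and e = 0, the statutory reserve ratio is 0.130061 − 0.06 − 0 = 0.070061.

7.01%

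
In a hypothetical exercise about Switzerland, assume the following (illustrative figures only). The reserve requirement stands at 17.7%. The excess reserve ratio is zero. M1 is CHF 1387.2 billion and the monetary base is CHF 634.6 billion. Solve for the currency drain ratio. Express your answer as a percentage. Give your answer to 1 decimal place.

51.7%

Using m = M/MB = 1387.2/634.6 ≈ 2.185944. From m = (1 + c)/(c + rr + e), rearranging gives 1 + c = m·(c + rr + e), so c·(1 − m) = m·(rr + e) − 1.
Hence c = [m·(rr + e) − 1]/(1 − m) = [2.185944 × (0.177 + 0) − 1] / (1 − 2.185944) ≈ 0.516962.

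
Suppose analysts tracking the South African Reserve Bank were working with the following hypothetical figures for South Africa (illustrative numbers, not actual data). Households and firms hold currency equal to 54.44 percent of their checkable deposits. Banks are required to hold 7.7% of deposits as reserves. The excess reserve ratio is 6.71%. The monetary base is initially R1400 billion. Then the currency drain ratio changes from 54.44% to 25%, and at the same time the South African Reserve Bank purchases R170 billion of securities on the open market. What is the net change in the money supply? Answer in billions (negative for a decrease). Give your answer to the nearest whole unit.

R1839 billion

Before: m₁ = (1 + 0.5444) / (0.077 + 0.0671 + 0.5444) ≈ 2.24314, MB₁ = 1400, so M₁ = 2.24314 × 1400 = 3140.396 billion.
After: m₂ = (1 + 0.25) / (0.077 + 0.0671 + 0.25) ≈ 3.17178, MB₂ = 1400 + 170 = 1570, so M₂ = 3.17178 × 1570 = 4979.6946 billion.
ΔM = M₂ − M₁ = 4979.6946 − 3140.396 = 1839.2986 billion.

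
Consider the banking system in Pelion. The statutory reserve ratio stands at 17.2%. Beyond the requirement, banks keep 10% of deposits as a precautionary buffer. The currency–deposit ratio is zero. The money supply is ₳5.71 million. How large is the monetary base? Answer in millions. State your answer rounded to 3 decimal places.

₳1.553 million

The money multiplier is m = 1 / (rr + e) = 1 / (0.172 + 0.1) ≈ 3.67647.
MB = M / m = 5.71 / 3.67647 ≈ 1.5531 million.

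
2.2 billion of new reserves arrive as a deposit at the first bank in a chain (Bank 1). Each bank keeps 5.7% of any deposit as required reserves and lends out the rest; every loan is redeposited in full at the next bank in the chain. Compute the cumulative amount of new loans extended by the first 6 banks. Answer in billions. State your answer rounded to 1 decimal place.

Bank i lends (1 − rr)^i of the original deposit: Bank 1 lends 2.2·0.9430 = 2.0746, Bank 2 lends 2.2·0.9430² ≈ 1.9563, and so on.
Summing a geometric series: total = 2.2·[0.9430·(1 − 0.9430^6) / (1 − 0.9430)] ≈ 10.8030 billion.

10.8 billion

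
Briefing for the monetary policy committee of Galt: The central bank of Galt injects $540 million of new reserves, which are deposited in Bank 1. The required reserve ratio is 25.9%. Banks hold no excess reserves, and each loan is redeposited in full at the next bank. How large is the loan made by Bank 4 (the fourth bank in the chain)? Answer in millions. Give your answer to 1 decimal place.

Each bank lends a fraction (1 − rr) = 0.7410 of the deposit it receives, so Bank 4 receives 540·0.7410^3 and lends 540·0.7410^4 ≈ 162.8046 million.

$162.8 million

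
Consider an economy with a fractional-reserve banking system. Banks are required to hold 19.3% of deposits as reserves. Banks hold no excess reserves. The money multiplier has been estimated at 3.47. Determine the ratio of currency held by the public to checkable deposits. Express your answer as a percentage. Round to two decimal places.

13.37%

Using m = 3.47. From m = (1 + c)/(c + rr + e), rearranging gives 1 + c = m·(c + rr + e), so c·(1 − m) = m·(rr + e) − 1.
Hence c = [m·(rr + e) − 1]/(1 − m) = [3.47 × (0.193 + 0) − 1] / (1 − 3.47) ≈ 0.133721.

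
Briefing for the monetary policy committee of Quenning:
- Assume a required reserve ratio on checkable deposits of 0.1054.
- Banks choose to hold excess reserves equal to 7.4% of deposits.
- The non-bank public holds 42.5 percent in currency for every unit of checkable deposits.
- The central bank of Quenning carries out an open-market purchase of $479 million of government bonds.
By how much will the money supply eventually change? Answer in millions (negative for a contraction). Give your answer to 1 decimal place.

The money multiplier is m = (1 + c) / (rr + e + c) = (1 + 0.425) / (0.1054 + 0.074 + 0.425) ≈ 2.35771.
The purchase adds 479 million of base, so ΔM = m × ΔMB = 2.35771 × (+479) ≈ 1129.3431 million.

$1129.3 million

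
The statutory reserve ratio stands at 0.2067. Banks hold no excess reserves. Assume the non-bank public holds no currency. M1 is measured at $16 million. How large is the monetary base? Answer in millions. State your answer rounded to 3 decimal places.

$3.307 million

With no currency drain and no excess reserves, the money multiplier is m = 1/rr = 1/0.2067 ≈ 4.837929.
The monetary base is MB = M / m = 16 / 4.837929 ≈ 3.3072 million.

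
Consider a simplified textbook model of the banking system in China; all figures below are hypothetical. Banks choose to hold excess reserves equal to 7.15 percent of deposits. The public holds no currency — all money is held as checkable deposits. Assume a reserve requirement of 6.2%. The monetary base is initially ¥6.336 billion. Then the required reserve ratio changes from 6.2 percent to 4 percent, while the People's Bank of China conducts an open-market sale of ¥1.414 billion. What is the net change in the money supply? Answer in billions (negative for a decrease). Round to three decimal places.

Before: m₁ = 1 / (0.062 + 0.0715) ≈ 7.49064, MB₁ = 6.336, so M₁ = 7.49064 × 6.336 ≈ 47.4607 billion.
After: m₂ = 1 / (0.04 + 0.0715) ≈ 8.96861, MB₂ = 6.336 − 1.414 = 4.922, so M₂ = 8.96861 × 4.922 ≈ 44.1435 billion.
ΔM = M₂ − M₁ = 44.1435 − 47.4607 = -3.3172 billion.

-3.317 billion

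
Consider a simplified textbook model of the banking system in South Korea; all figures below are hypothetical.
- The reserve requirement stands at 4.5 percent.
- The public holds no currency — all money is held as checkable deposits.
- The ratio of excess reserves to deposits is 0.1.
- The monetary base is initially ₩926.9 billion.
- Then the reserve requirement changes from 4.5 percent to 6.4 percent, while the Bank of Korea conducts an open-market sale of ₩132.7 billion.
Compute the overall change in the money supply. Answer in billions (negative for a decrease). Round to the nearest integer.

-1550 billion

Before: m₁ = 1 / (0.045 + 0.1) ≈ 6.8966, MB₁ = 926.9, so M₁ = 6.8966 × 926.9 ≈ 6392.4585 billion.
After: m₂ = 1 / (0.064 + 0.1) ≈ 6.0976, MB₂ = 926.9 − 132.7 = 794.2, so M₂ = 6.0976 × 794.2 ≈ 4842.7139 billion.
ΔM = M₂ − M₁ = 4842.7139 − 6392.4585 = -1549.7446 billion.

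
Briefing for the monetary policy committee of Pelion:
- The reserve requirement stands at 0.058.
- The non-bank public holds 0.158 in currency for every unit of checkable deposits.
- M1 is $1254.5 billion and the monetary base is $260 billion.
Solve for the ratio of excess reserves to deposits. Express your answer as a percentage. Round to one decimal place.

Using m = M/MB = 1254.5/260 = 4.825000. Since m = (1 + c)/(c + rr + e), the denominator satisfies c + rr + e = (1 + c)/m = (1 + 0.158) / 4.825000 = 0.240000.
With c = 0.158 and rr = 0.058, the ratio of excess reserves to deposits is 0.240000 − 0.158 − 0.058 = 0.024.

2.4%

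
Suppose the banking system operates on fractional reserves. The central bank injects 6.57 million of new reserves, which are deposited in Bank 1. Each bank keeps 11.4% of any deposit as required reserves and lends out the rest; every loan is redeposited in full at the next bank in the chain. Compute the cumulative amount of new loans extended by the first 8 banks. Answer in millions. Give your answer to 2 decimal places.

Bank i lends (1 − rr)^i of the original deposit: Bank 1 lends 6.57·0.8860 ≈ 5.8210, Bank 2 lends 6.57·0.8860² ≈ 5.1574, and so on.
Summing a geometric series: total = 6.57·[0.8860·(1 − 0.8860^8) / (1 − 0.8860)] ≈ 31.6722 million.

31.67 million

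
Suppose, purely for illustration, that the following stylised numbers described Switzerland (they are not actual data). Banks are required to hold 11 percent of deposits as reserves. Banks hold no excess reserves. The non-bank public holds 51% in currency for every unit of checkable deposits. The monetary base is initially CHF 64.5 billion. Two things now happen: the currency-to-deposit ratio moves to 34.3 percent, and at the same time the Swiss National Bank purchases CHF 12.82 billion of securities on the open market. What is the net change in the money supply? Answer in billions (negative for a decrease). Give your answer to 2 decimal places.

CHF 72.14 billion

Before: m₁ = (1 + 0.51) / (0.11 + 0.51) ≈ 2.43548, MB₁ = 64.5, so M₁ = 2.43548 × 64.5 ≈ 157.0885 billion.
After: m₂ = (1 + 0.343) / (0.11 + 0.343) ≈ 2.96468, MB₂ = 64.5 + 12.82 = 77.32, so M₂ = 2.96468 × 77.32 ≈ 229.2291 billion.
ΔM = M₂ − M₁ = 229.2291 − 157.0885 = 72.1406 billion.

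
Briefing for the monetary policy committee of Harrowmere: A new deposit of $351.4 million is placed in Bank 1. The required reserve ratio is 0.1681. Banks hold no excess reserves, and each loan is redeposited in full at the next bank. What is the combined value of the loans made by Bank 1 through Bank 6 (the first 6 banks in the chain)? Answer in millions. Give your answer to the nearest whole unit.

Bank i lends (1 − rr)^i of the original deposit: Bank 1 lends 351.4·0.8319 ≈ 292.3297, Bank 2 lends 351.4·0.8319² ≈ 243.1890, and so on.
Summing a geometric series: total = 351.4·[0.8319·(1 − 0.8319^6) / (1 − 0.8319)] ≈ 1162.6118 million.

$1163 million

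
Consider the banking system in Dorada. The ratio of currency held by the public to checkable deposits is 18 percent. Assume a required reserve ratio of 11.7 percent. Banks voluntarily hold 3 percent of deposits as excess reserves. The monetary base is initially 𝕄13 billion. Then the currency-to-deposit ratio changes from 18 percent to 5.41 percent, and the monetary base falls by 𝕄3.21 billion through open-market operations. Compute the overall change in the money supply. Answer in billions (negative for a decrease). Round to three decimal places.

𝕄4.405 billion

Before: m₁ = (1 + 0.18) / (0.117 + 0.03 + 0.18) ≈ 3.608563, MB₁ = 13, so M₁ = 3.608563 × 13 ≈ 46.9113 billion.
After: m₂ = (1 + 0.0541) / (0.117 + 0.03 + 0.0541) ≈ 5.241671, MB₂ = 13 − 3.21 = 9.79, so M₂ = 5.241671 × 9.79 ≈ 51.316 billion.
ΔM = M₂ − M₁ = 51.316 − 46.9113 = 4.4047 billion.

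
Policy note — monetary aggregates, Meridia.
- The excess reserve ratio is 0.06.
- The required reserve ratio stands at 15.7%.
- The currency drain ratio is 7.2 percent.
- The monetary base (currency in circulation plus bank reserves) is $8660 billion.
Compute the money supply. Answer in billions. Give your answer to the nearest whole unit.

The money multiplier is m = (1 + c) / (rr + e + c) = (1 + 0.072) / (0.157 + 0.06 + 0.072) ≈ 3.70934.
So M = m × MB = 3.70934 × 8660 = 32122.8844 billion.

$32123 billion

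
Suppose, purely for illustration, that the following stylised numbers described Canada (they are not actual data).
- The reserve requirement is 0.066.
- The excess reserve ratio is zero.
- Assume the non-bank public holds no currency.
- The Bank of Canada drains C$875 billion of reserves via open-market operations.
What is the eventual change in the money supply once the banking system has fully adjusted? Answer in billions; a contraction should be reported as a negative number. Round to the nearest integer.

-13258 billion

The simple money multiplier is m = 1/rr = 1/0.066 ≈ 15.1515.
An open-market sale reduces the monetary base by 875 billion, so ΔM = m × ΔMB = 15.1515 × (−875) = -13257.5625 billion.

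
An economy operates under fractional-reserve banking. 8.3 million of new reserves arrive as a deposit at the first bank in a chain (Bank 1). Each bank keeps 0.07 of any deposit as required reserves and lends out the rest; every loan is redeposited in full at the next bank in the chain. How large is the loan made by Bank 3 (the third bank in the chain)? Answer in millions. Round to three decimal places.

6.676 million

Each bank lends a fraction (1 − rr) = 0.9300 of the deposit it receives, so Bank 3 receives 8.3·0.9300^2 and lends 8.3·0.9300^3 ≈ 6.6762 million.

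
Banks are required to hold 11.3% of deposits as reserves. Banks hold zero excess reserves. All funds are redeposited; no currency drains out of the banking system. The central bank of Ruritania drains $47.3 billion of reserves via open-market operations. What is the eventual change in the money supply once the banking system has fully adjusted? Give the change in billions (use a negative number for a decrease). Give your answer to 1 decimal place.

The simple money multiplier is m = 1/rr = 1/0.113 ≈ 8.8496.
An open-market sale reduces the monetary base by 47.3 billion, so ΔM = m × ΔMB = 8.8496 × (−47.3) ≈ -418.5861 billion.

-418.6 billion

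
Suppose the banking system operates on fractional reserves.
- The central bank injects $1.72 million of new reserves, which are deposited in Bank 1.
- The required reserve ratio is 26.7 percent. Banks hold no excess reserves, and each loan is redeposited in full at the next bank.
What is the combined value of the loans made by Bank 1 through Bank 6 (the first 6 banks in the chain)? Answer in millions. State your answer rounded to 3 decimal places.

Bank i lends (1 − rr)^i of the original deposit: Bank 1 lends 1.72·0.7330 ≈ 1.2608, Bank 2 lends 1.72·0.7330² ≈ 0.9241, and so on.
Summing a geometric series: total = 1.72·[0.7330·(1 − 0.7330^6) / (1 − 0.7330)] ≈ 3.9896 million.

$3.990 million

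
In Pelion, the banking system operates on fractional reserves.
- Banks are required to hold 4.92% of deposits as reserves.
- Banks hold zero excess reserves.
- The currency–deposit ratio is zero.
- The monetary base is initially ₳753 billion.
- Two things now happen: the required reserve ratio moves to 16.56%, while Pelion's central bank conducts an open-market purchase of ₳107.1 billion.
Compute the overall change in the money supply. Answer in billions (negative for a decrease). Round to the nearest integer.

Before: m₁ = 1 / (0.0492) ≈ 20.3252, MB₁ = 753, so M₁ = 20.3252 × 753 = 15304.8756 billion.
After: m₂ = 1 / (0.1656) ≈ 6.0386, MB₂ = 753 + 107.1 = 860.1, so M₂ = 6.0386 × 860.1 ≈ 5193.7999 billion.
ΔM = M₂ − M₁ = 5193.7999 − 15304.8756 = -10111.0757 billion.

-10111 billion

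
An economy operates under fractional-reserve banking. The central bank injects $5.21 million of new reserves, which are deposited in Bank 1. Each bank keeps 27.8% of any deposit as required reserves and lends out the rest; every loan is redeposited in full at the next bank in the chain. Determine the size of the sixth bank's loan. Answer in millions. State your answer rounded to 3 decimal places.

$0.738 million

Each bank lends a fraction (1 − rr) = 0.7220 of the deposit it receives, so Bank 6 receives 5.21·0.7220^5 and lends 5.21·0.7220^6 ≈ 0.7380 million.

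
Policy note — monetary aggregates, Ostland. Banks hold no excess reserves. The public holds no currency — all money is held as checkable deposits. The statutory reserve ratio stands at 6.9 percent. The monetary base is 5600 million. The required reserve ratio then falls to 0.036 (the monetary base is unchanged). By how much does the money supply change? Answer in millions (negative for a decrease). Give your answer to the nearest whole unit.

Initially m₁ = 1 / (0.069) ≈ 14.49275, so M₁ = 14.49275 × 5600 = 81159.4 million.
After the change m₂ = 1 / (0.036) ≈ 27.77778, so M₂ = 27.77778 × 5600 = 155555.568 million.
ΔM = M₂ − M₁ = 155555.568 − 81159.4 = 74396.168 million.

74396 million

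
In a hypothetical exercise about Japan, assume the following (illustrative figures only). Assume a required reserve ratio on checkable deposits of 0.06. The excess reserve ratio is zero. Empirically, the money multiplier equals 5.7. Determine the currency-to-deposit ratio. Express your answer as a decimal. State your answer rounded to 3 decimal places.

0.140

Using m = 5.7. From m = (1 + c)/(c + rr + e), rearranging gives 1 + c = m·(c + rr + e), so c·(1 − m) = m·(rr + e) − 1.
Hence c = [m·(rr + e) − 1]/(1 − m) = [5.7 × (0.06 + 0) − 1] / (1 − 5.7) = 0.140000.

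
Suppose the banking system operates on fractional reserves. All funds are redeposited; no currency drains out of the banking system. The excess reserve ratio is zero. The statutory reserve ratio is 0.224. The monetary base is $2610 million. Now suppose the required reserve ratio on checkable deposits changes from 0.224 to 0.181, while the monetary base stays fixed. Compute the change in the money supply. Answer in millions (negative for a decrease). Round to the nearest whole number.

Initially m₁ = 1 / (0.224) ≈ 4.46429, so M₁ = 4.46429 × 2610 = 11651.7969 million.
After the change m₂ = 1 / (0.181) ≈ 5.52486, so M₂ = 5.52486 × 2610 = 14419.8846 million.
ΔM = M₂ − M₁ = 14419.8846 − 11651.7969 = 2768.0877 million.

$2768 million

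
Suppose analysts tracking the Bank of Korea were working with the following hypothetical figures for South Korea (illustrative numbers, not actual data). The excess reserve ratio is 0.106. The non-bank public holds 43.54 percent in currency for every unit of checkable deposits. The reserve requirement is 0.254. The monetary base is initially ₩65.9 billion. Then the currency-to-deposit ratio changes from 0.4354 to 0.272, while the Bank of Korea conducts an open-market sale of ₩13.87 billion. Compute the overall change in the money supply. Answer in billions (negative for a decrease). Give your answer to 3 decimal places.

Before: m₁ = (1 + 0.4354) / (0.254 + 0.106 + 0.4354) ≈ 1.804627, MB₁ = 65.9, so M₁ = 1.804627 × 65.9 ≈ 118.9249 billion.
After: m₂ = (1 + 0.272) / (0.254 + 0.106 + 0.272) ≈ 2.012658, MB₂ = 65.9 − 13.87 = 52.03, so M₂ = 2.012658 × 52.03 ≈ 104.7186 billion.
ΔM = M₂ − M₁ = 104.7186 − 118.9249 = -14.2063 billion.

-14.206 billion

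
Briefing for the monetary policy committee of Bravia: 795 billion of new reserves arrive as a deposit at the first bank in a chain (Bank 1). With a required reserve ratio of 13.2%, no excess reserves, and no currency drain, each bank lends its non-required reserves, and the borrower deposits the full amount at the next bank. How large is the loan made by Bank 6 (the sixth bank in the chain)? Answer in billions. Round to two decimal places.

Each bank lends a fraction (1 − rr) = 0.8680 of the deposit it receives, so Bank 6 receives 795·0.8680^5 and lends 795·0.8680^6 ≈ 340.0051 billion.

340.01 billion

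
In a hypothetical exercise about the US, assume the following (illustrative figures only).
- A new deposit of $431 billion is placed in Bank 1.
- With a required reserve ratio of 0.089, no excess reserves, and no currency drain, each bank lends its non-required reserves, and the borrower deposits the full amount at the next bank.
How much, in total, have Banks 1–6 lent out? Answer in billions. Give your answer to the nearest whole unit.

Bank i lends (1 − rr)^i of the original deposit: Bank 1 lends 431·0.9110 = 392.6410, Bank 2 lends 431·0.9110² ≈ 357.6960, and so on.
Summing a geometric series: total = 431·[0.9110·(1 − 0.9110^6) / (1 − 0.9110)] ≈ 1889.8661 billion.

$1890 billion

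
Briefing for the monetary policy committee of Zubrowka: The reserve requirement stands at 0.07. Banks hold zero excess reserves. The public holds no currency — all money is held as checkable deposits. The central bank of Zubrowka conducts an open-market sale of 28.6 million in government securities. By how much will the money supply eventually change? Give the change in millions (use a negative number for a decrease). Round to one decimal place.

The simple money multiplier is m = 1/rr = 1/0.07 ≈ 14.2857.
An open-market sale reduces the monetary base by 28.6 million, so ΔM = m × ΔMB = 14.2857 × (−28.6) ≈ -408.571 million.

-408.6 million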